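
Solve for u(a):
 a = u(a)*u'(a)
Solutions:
 u(a) = -sqrt(C1 + a^2)
 u(a) = sqrt(C1 + a^2)


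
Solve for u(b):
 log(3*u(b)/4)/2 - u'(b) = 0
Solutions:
 2*Integral(1/(-log(_y) - log(3) + 2*log(2)), (_y, u(b))) = C1 - b


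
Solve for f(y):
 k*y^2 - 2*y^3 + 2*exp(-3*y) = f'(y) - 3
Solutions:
 f(y) = C1 + k*y^3/3 - y^4/2 + 3*y - 2*exp(-3*y)/3


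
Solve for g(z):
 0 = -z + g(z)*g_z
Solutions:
 g(z) = -sqrt(C1 + z^2)
 g(z) = sqrt(C1 + z^2)


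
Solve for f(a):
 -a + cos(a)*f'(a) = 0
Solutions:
 f(a) = C1 + Integral(a/cos(a), a)


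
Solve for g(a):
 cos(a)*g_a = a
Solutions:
 g(a) = C1 + Integral(a/cos(a), a)


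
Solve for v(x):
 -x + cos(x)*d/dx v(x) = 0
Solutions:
 v(x) = C1 + Integral(x/cos(x), x)


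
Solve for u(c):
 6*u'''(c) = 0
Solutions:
 u(c) = C1 + C2*c + C3*c^2


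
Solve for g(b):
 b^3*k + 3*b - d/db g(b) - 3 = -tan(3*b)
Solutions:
 g(b) = C1 + b^4*k/4 + 3*b^2/2 - 3*b - log(cos(3*b))/3


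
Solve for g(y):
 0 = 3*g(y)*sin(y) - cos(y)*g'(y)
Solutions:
 g(y) = C1/cos(y)^3


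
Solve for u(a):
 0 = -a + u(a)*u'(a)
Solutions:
 u(a) = -sqrt(C1 + a^2)
 u(a) = sqrt(C1 + a^2)


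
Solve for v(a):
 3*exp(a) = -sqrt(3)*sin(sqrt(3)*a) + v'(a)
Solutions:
 v(a) = C1 + 3*exp(a) - cos(sqrt(3)*a)


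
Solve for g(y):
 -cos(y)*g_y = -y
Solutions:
 g(y) = C1 + Integral(y/cos(y), y)


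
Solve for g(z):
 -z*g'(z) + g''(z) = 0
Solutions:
 g(z) = C1 + C2*erfi(sqrt(2)*z/2)


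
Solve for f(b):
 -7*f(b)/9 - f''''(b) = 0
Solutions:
 f(b) = (C1*sin(sqrt(6)*7^(1/4)*b/6) + C2*cos(sqrt(6)*7^(1/4)*b/6))*exp(-sqrt(6)*7^(1/4)*b/6) + (C3*sin(sqrt(6)*7^(1/4)*b/6) + C4*cos(sqrt(6)*7^(1/4)*b/6))*exp(sqrt(6)*7^(1/4)*b/6)


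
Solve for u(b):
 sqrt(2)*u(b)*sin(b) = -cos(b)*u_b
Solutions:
 u(b) = C1*cos(b)^(sqrt(2))


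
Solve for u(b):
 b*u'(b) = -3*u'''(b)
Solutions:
 u(b) = C1 + Integral(C2*airyai(-3^(2/3)*b/3) + C3*airybi(-3^(2/3)*b/3), b)


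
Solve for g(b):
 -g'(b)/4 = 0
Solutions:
 g(b) = C1


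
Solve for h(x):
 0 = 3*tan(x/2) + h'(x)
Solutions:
 h(x) = C1 + 6*log(cos(x/2))


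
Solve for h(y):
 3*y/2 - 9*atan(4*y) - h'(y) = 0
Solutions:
 h(y) = C1 + 3*y^2/4 - 9*y*atan(4*y) + 9*log(16*y^2 + 1)/8


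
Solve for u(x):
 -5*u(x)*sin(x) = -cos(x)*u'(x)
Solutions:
 u(x) = C1/cos(x)^5


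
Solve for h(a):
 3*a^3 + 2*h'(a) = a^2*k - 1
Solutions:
 h(a) = C1 - 3*a^4/8 + a^3*k/6 - a/2


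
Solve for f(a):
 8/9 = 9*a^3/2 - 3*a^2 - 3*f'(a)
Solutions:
 f(a) = C1 + 3*a^4/8 - a^3/3 - 8*a/27


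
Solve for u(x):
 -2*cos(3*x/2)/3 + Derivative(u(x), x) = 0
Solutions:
 u(x) = C1 + 4*sin(3*x/2)/9


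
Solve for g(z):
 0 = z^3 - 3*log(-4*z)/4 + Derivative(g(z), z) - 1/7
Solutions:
 g(z) = C1 - z^4/4 + 3*z*log(-z)/4 + z*(-17 + 42*log(2))/28


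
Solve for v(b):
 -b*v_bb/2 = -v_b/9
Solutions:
 v(b) = C1 + C2*b^(11/9)


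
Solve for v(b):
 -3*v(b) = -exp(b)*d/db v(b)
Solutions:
 v(b) = C1*exp(-3*exp(-b))


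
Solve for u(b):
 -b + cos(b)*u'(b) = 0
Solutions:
 u(b) = C1 + Integral(b/cos(b), b)


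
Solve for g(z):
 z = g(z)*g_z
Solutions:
 g(z) = -sqrt(C1 + z^2)
 g(z) = sqrt(C1 + z^2)


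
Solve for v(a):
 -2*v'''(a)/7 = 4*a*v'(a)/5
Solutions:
 v(a) = C1 + Integral(C2*airyai(-14^(1/3)*5^(2/3)*a/5) + C3*airybi(-14^(1/3)*5^(2/3)*a/5), a)


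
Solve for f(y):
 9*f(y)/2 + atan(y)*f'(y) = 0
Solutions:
 f(y) = C1*exp(-9*Integral(1/atan(y), y)/2)


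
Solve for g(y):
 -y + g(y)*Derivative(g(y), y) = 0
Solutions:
 g(y) = -sqrt(C1 + y^2)
 g(y) = sqrt(C1 + y^2)


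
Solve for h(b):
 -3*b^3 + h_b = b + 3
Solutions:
 h(b) = C1 + 3*b^4/4 + b^2/2 + 3*b


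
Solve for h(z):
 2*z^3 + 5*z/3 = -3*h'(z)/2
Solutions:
 h(z) = C1 - z^4/3 - 5*z^2/9


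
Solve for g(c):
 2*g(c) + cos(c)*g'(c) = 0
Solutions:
 g(c) = C1*(sin(c) - 1)/(sin(c) + 1)


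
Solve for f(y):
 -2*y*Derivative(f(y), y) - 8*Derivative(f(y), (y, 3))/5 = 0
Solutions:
 f(y) = C1 + Integral(C2*airyai(-10^(1/3)*y/2) + C3*airybi(-10^(1/3)*y/2), y)


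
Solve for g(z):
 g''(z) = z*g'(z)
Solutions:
 g(z) = C1 + C2*erfi(sqrt(2)*z/2)


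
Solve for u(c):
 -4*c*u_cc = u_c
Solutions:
 u(c) = C1 + C2*c^(3/4)


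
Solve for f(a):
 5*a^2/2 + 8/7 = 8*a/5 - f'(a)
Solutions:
 f(a) = C1 - 5*a^3/6 + 4*a^2/5 - 8*a/7


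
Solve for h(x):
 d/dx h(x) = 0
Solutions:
 h(x) = C1


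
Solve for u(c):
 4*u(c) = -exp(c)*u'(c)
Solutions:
 u(c) = C1*exp(4*exp(-c))


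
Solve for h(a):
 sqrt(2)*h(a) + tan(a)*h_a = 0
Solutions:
 h(a) = C1/sin(a)^(sqrt(2))


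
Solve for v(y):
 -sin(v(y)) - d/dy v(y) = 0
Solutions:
 v(y) = -acos((-C1 - exp(2*y))/(C1 - exp(2*y))) + 2*pi
 v(y) = acos((-C1 - exp(2*y))/(C1 - exp(2*y)))


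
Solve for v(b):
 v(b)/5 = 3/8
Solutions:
 v(b) = 15/8


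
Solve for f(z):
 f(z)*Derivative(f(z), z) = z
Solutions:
 f(z) = -sqrt(C1 + z^2)
 f(z) = sqrt(C1 + z^2)


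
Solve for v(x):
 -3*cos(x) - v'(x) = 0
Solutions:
 v(x) = C1 - 3*sin(x)


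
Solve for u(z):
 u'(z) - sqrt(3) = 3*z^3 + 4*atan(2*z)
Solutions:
 u(z) = C1 + 3*z^4/4 + 4*z*atan(2*z) + sqrt(3)*z - log(4*z^2 + 1)


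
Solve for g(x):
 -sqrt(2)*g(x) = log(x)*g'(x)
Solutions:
 g(x) = C1*exp(-sqrt(2)*li(x))


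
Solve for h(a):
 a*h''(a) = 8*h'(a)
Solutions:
 h(a) = C1 + C2*a^9


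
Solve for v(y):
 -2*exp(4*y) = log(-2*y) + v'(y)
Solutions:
 v(y) = C1 - y*log(-y) + y*(1 - log(2)) - exp(4*y)/2


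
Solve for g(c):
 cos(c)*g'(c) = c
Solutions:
 g(c) = C1 + Integral(c/cos(c), c)


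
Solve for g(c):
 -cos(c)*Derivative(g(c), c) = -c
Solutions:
 g(c) = C1 + Integral(c/cos(c), c)


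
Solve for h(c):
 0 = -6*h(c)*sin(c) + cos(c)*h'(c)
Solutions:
 h(c) = C1/cos(c)^6


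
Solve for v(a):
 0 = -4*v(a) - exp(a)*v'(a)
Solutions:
 v(a) = C1*exp(4*exp(-a))


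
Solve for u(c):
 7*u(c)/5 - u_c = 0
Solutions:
 u(c) = C1*exp(7*c/5)


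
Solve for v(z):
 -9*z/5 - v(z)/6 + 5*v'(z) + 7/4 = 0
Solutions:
 v(z) = C1*exp(z/30) - 54*z/5 - 627/2


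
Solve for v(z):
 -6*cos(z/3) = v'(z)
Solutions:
 v(z) = C1 - 18*sin(z/3)


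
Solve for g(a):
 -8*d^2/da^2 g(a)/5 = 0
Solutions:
 g(a) = C1 + C2*a


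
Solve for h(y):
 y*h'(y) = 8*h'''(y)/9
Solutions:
 h(y) = C1 + Integral(C2*airyai(3^(2/3)*y/2) + C3*airybi(3^(2/3)*y/2), y)


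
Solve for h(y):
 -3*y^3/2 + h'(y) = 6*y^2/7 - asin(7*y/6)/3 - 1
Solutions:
 h(y) = C1 + 3*y^4/8 + 2*y^3/7 - y*asin(7*y/6)/3 - y - sqrt(36 - 49*y^2)/21


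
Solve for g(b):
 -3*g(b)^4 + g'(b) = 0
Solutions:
 g(b) = (-1/(C1 + 9*b))^(1/3)
 g(b) = (-1/(C1 + 3*b))^(1/3)*(-3^(2/3) - 3*3^(1/6)*I)/6
 g(b) = (-1/(C1 + 3*b))^(1/3)*(-3^(2/3) + 3*3^(1/6)*I)/6


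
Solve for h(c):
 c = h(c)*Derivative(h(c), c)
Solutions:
 h(c) = -sqrt(C1 + c^2)
 h(c) = sqrt(C1 + c^2)


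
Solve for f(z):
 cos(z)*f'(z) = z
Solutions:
 f(z) = C1 + Integral(z/cos(z), z)


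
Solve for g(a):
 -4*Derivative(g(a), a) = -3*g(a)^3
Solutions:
 g(a) = -sqrt(2)*sqrt(-1/(C1 + 3*a))
 g(a) = sqrt(2)*sqrt(-1/(C1 + 3*a))


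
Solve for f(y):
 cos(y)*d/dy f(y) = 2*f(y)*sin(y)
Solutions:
 f(y) = C1/cos(y)^2


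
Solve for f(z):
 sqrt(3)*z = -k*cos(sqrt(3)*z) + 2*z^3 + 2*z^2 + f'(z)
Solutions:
 f(z) = C1 + sqrt(3)*k*sin(sqrt(3)*z)/3 - z^4/2 - 2*z^3/3 + sqrt(3)*z^2/2


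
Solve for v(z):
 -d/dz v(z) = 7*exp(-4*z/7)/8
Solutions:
 v(z) = C1 + 49*exp(-4*z/7)/32


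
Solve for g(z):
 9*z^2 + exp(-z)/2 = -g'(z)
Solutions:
 g(z) = C1 - 3*z^3 + exp(-z)/2


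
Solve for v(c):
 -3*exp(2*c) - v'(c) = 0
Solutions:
 v(c) = C1 - 3*exp(2*c)/2


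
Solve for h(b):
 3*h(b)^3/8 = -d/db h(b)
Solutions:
 h(b) = -2*sqrt(-1/(C1 - 3*b))
 h(b) = 2*sqrt(-1/(C1 - 3*b))


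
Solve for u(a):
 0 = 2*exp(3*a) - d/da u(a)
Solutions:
 u(a) = C1 + 2*exp(3*a)/3


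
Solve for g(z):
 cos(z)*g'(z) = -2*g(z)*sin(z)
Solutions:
 g(z) = C1*cos(z)^2


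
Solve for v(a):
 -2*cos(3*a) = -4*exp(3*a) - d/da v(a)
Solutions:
 v(a) = C1 - 4*exp(3*a)/3 + 2*sin(3*a)/3


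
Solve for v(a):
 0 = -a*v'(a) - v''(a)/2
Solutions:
 v(a) = C1 + C2*erf(a)


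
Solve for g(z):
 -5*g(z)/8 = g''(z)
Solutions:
 g(z) = C1*sin(sqrt(10)*z/4) + C2*cos(sqrt(10)*z/4)


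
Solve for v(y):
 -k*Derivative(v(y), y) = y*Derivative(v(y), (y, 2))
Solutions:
 v(y) = C1 + y^(1 - re(k))*(C2*sin(log(y)*Abs(im(k))) + C3*cos(log(y)*im(k)))


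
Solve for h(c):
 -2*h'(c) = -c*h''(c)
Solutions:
 h(c) = C1 + C2*c^3


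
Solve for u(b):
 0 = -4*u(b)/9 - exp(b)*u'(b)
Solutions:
 u(b) = C1*exp(4*exp(-b)/9)


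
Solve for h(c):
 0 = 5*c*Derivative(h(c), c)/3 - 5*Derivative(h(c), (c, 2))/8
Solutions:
 h(c) = C1 + C2*erfi(2*sqrt(3)*c/3)


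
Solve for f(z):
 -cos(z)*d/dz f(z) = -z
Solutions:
 f(z) = C1 + Integral(z/cos(z), z)


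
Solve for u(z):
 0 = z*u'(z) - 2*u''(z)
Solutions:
 u(z) = C1 + C2*erfi(z/2)


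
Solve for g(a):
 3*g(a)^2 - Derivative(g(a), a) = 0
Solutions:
 g(a) = -1/(C1 + 3*a)


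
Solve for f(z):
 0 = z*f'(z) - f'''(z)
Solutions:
 f(z) = C1 + Integral(C2*airyai(z) + C3*airybi(z), z)


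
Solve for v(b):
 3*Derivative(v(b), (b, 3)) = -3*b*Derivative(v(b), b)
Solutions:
 v(b) = C1 + Integral(C2*airyai(-b) + C3*airybi(-b), b)


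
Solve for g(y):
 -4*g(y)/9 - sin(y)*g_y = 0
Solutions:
 g(y) = C1*(cos(y) + 1)^(2/9)/(cos(y) - 1)^(2/9)


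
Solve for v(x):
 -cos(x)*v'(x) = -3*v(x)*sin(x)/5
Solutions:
 v(x) = C1/cos(x)^(3/5)


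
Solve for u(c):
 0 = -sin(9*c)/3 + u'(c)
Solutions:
 u(c) = C1 - cos(9*c)/27


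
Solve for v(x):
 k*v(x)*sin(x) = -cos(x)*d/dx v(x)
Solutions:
 v(x) = C1*exp(k*log(cos(x)))


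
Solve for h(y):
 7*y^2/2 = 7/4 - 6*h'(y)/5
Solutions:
 h(y) = C1 - 35*y^3/36 + 35*y/24


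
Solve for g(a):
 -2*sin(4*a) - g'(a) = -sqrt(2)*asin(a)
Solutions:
 g(a) = C1 + sqrt(2)*(a*asin(a) + sqrt(1 - a^2)) + cos(4*a)/2


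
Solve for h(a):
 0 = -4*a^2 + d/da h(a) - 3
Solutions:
 h(a) = C1 + 4*a^3/3 + 3*a


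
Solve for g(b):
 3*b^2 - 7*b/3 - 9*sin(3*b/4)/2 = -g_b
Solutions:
 g(b) = C1 - b^3 + 7*b^2/6 - 6*cos(3*b/4)


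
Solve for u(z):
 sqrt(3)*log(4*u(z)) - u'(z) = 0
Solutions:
 -sqrt(3)*Integral(1/(log(_y) + 2*log(2)), (_y, u(z)))/3 = C1 - z


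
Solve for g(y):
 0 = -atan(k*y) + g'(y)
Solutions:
 g(y) = C1 + Piecewise((y*atan(k*y) - log(k^2*y^2 + 1)/(2*k), Ne(k, 0)), (0, True))


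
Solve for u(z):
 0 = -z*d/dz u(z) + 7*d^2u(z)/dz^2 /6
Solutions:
 u(z) = C1 + C2*erfi(sqrt(21)*z/7)


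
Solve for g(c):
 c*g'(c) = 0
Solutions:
 g(c) = C1


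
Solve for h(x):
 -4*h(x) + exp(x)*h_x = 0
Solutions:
 h(x) = C1*exp(-4*exp(-x))


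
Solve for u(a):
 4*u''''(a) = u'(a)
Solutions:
 u(a) = C1 + C4*exp(2^(1/3)*a/2) + (C2*sin(2^(1/3)*sqrt(3)*a/4) + C3*cos(2^(1/3)*sqrt(3)*a/4))*exp(-2^(1/3)*a/4)


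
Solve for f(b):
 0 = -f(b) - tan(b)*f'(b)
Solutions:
 f(b) = C1/sin(b)


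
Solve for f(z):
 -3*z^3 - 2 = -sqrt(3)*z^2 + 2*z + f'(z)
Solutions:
 f(z) = C1 - 3*z^4/4 + sqrt(3)*z^3/3 - z^2 - 2*z


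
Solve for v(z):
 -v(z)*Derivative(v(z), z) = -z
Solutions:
 v(z) = -sqrt(C1 + z^2)
 v(z) = sqrt(C1 + z^2)


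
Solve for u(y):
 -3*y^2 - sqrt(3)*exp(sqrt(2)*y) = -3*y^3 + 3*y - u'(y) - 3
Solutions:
 u(y) = C1 - 3*y^4/4 + y^3 + 3*y^2/2 - 3*y + sqrt(6)*exp(sqrt(2)*y)/2


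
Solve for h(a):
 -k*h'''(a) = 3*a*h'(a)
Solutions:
 h(a) = C1 + Integral(C2*airyai(3^(1/3)*a*(-1/k)^(1/3)) + C3*airybi(3^(1/3)*a*(-1/k)^(1/3)), a)


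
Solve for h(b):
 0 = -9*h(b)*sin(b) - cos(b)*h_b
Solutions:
 h(b) = C1*cos(b)^9


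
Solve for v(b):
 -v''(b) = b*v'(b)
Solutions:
 v(b) = C1 + C2*erf(sqrt(2)*b/2)


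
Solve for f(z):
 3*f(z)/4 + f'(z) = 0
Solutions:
 f(z) = C1*exp(-3*z/4)


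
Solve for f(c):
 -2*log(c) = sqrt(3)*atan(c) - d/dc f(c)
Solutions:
 f(c) = C1 + 2*c*log(c) - 2*c + sqrt(3)*(c*atan(c) - log(c^2 + 1)/2)


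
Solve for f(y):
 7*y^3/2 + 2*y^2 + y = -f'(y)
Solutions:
 f(y) = C1 - 7*y^4/8 - 2*y^3/3 - y^2/2


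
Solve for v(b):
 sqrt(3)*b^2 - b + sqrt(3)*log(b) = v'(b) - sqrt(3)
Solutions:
 v(b) = C1 + sqrt(3)*b^3/3 - b^2/2 + sqrt(3)*b*log(b)


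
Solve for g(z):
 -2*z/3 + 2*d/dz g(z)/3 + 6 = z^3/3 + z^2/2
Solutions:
 g(z) = C1 + z^4/8 + z^3/4 + z^2/2 - 9*z


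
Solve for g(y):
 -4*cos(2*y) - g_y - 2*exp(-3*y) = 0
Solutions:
 g(y) = C1 - 2*sin(2*y) + 2*exp(-3*y)/3


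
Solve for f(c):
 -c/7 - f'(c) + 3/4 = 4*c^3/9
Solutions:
 f(c) = C1 - c^4/9 - c^2/14 + 3*c/4


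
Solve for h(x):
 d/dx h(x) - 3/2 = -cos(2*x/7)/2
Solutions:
 h(x) = C1 + 3*x/2 - 7*sin(2*x/7)/4


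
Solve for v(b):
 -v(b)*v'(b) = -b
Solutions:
 v(b) = -sqrt(C1 + b^2)
 v(b) = sqrt(C1 + b^2)


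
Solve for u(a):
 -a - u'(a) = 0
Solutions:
 u(a) = C1 - a^2/2


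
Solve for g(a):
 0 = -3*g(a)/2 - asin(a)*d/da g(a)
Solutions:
 g(a) = C1*exp(-3*Integral(1/asin(a), a)/2)


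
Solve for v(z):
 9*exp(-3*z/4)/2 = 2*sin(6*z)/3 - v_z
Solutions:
 v(z) = C1 - cos(6*z)/9 + 6*exp(-3*z/4)


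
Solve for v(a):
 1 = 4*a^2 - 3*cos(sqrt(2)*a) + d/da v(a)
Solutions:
 v(a) = C1 - 4*a^3/3 + a + 3*sqrt(2)*sin(sqrt(2)*a)/2


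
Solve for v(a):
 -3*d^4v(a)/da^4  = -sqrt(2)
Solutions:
 v(a) = C1 + C2*a + C3*a^2 + C4*a^3 + sqrt(2)*a^4/72


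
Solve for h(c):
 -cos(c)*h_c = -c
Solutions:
 h(c) = C1 + Integral(c/cos(c), c)


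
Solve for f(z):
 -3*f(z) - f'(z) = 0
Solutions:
 f(z) = C1*exp(-3*z)


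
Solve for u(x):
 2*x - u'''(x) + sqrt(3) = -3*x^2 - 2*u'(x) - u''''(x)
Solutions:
 u(x) = C1 + C4*exp(-x) - x^3/2 - x^2/2 - 3*x/2 - sqrt(3)*x/2 + (C2*sin(x) + C3*cos(x))*exp(x)


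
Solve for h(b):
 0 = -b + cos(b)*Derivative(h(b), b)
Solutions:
 h(b) = C1 + Integral(b/cos(b), b)


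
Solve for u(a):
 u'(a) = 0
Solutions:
 u(a) = C1


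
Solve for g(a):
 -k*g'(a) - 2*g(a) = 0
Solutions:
 g(a) = C1*exp(-2*a/k)


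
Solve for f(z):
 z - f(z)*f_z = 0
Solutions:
 f(z) = -sqrt(C1 + z^2)
 f(z) = sqrt(C1 + z^2)


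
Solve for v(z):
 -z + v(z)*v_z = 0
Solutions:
 v(z) = -sqrt(C1 + z^2)
 v(z) = sqrt(C1 + z^2)


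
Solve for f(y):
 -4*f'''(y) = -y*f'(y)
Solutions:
 f(y) = C1 + Integral(C2*airyai(2^(1/3)*y/2) + C3*airybi(2^(1/3)*y/2), y)


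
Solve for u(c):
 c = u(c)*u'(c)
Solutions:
 u(c) = -sqrt(C1 + c^2)
 u(c) = sqrt(C1 + c^2)


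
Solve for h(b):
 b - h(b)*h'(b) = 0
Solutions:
 h(b) = -sqrt(C1 + b^2)
 h(b) = sqrt(C1 + b^2)


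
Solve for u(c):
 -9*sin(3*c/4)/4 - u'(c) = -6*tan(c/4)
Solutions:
 u(c) = C1 - 24*log(cos(c/4)) + 3*cos(3*c/4)


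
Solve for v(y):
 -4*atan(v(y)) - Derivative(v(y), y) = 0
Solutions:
 Integral(1/atan(_y), (_y, v(y))) = C1 - 4*y


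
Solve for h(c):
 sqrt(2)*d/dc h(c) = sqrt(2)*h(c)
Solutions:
 h(c) = C1*exp(c)


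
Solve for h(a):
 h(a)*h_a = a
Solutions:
 h(a) = -sqrt(C1 + a^2)
 h(a) = sqrt(C1 + a^2)


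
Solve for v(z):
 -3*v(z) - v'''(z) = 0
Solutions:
 v(z) = C3*exp(-3^(1/3)*z) + (C1*sin(3^(5/6)*z/2) + C2*cos(3^(5/6)*z/2))*exp(3^(1/3)*z/2)


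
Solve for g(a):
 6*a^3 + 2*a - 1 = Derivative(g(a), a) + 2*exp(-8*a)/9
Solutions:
 g(a) = C1 + 3*a^4/2 + a^2 - a + exp(-8*a)/36


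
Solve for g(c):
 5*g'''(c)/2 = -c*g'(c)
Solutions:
 g(c) = C1 + Integral(C2*airyai(-2^(1/3)*5^(2/3)*c/5) + C3*airybi(-2^(1/3)*5^(2/3)*c/5), c)


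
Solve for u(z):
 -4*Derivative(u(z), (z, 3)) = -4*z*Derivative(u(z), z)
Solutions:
 u(z) = C1 + Integral(C2*airyai(z) + C3*airybi(z), z)


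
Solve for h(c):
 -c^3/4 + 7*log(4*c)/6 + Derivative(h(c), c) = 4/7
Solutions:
 h(c) = C1 + c^4/16 - 7*c*log(c)/6 - 7*c*log(2)/3 + 73*c/42


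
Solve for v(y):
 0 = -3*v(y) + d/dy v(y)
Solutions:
 v(y) = C1*exp(3*y)


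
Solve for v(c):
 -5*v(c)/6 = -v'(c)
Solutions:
 v(c) = C1*exp(5*c/6)


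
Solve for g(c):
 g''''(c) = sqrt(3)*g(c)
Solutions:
 g(c) = C1*exp(-3^(1/8)*c) + C2*exp(3^(1/8)*c) + C3*sin(3^(1/8)*c) + C4*cos(3^(1/8)*c)


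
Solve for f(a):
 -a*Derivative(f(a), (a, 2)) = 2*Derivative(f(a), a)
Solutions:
 f(a) = C1 + C2/a


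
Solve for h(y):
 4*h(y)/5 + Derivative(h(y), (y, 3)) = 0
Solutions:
 h(y) = C3*exp(-10^(2/3)*y/5) + (C1*sin(10^(2/3)*sqrt(3)*y/10) + C2*cos(10^(2/3)*sqrt(3)*y/10))*exp(10^(2/3)*y/10)


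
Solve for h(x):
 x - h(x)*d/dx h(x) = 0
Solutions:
 h(x) = -sqrt(C1 + x^2)
 h(x) = sqrt(C1 + x^2)


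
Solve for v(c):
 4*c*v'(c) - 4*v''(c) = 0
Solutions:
 v(c) = C1 + C2*erfi(sqrt(2)*c/2)


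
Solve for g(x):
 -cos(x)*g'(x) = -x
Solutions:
 g(x) = C1 + Integral(x/cos(x), x)


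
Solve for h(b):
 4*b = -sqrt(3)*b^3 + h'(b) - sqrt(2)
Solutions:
 h(b) = C1 + sqrt(3)*b^4/4 + 2*b^2 + sqrt(2)*b


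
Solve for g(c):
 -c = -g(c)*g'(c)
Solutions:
 g(c) = -sqrt(C1 + c^2)
 g(c) = sqrt(C1 + c^2)


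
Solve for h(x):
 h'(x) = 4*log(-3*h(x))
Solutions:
 -Integral(1/(log(-_y) + log(3)), (_y, h(x)))/4 = C1 - x


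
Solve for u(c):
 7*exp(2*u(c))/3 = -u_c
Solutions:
 u(c) = log(-sqrt(1/(C1 + 7*c))) - log(2) + log(6)/2
 u(c) = log(1/(C1 + 7*c))/2 - log(2) + log(6)/2


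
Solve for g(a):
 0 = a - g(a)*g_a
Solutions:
 g(a) = -sqrt(C1 + a^2)
 g(a) = sqrt(C1 + a^2)


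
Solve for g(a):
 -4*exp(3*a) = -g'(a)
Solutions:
 g(a) = C1 + 4*exp(3*a)/3


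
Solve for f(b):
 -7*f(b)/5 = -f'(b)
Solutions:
 f(b) = C1*exp(7*b/5)


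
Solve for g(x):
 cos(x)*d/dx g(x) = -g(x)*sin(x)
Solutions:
 g(x) = C1*cos(x)


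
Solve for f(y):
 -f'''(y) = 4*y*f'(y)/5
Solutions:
 f(y) = C1 + Integral(C2*airyai(-10^(2/3)*y/5) + C3*airybi(-10^(2/3)*y/5), y)


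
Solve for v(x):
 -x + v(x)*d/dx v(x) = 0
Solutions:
 v(x) = -sqrt(C1 + x^2)
 v(x) = sqrt(C1 + x^2)


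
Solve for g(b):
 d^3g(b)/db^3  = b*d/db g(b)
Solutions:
 g(b) = C1 + Integral(C2*airyai(b) + C3*airybi(b), b)


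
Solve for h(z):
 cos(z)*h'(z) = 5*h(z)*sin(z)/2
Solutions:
 h(z) = C1/cos(z)^(5/2)


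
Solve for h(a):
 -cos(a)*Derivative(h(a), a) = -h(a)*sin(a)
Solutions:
 h(a) = C1/cos(a)


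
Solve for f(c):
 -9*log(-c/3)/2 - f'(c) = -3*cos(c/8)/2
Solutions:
 f(c) = C1 - 9*c*log(-c)/2 + 9*c/2 + 9*c*log(3)/2 + 12*sin(c/8)


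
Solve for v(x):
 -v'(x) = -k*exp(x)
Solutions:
 v(x) = C1 + k*exp(x)


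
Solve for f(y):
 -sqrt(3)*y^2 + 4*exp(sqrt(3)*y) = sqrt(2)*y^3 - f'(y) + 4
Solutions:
 f(y) = C1 + sqrt(2)*y^4/4 + sqrt(3)*y^3/3 + 4*y - 4*sqrt(3)*exp(sqrt(3)*y)/3


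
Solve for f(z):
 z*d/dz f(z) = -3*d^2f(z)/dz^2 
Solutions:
 f(z) = C1 + C2*erf(sqrt(6)*z/6)


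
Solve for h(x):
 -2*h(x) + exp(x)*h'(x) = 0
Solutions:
 h(x) = C1*exp(-2*exp(-x))


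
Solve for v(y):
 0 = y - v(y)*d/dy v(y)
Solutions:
 v(y) = -sqrt(C1 + y^2)
 v(y) = sqrt(C1 + y^2)


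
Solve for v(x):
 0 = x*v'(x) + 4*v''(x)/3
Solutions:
 v(x) = C1 + C2*erf(sqrt(6)*x/4)


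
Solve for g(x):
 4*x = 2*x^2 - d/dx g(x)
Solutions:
 g(x) = C1 + 2*x^3/3 - 2*x^2


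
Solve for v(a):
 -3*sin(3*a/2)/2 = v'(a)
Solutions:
 v(a) = C1 + cos(3*a/2)


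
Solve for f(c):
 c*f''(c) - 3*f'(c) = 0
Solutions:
 f(c) = C1 + C2*c^4


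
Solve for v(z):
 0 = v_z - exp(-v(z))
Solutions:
 v(z) = log(C1 + z)


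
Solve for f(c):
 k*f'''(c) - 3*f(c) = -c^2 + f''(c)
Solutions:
 f(c) = C1*exp(c*(-(sqrt(((81 + 2/k^2)^2 - 4/k^4)/k^2)/2 - 81/(2*k) - 1/k^3)^(1/3) + 1/k - 1/(k^2*(sqrt(((81 + 2/k^2)^2 - 4/k^4)/k^2)/2 - 81/(2*k) - 1/k^3)^(1/3)))/3) + C2*exp(c*((sqrt(((81 + 2/k^2)^2 - 4/k^4)/k^2)/2 - 81/(2*k) - 1/k^3)^(1/3) - sqrt(3)*I*(sqrt(((81 + 2/k^2)^2 - 4/k^4)/k^2)/2 - 81/(2*k) - 1/k^3)^(1/3) + 2/k - 4/(k^2*(-1 + sqrt(3)*I)*(sqrt(((81 + 2/k^2)^2 - 4/k^4)/k^2)/2 - 81/(2*k) - 1/k^3)^(1/3)))/6) + C3*exp(c*((sqrt(((81 + 2/k^2)^2 - 4/k^4)/k^2)/2 - 81/(2*k) - 1/k^3)^(1/3) + sqrt(3)*I*(sqrt(((81 + 2/k^2)^2 - 4/k^4)/k^2)/2 - 81/(2*k) - 1/k^3)^(1/3) + 2/k + 4/(k^2*(1 + sqrt(3)*I)*(sqrt(((81 + 2/k^2)^2 - 4/k^4)/k^2)/2 - 81/(2*k) - 1/k^3)^(1/3)))/6) + c^2/3 - 2/9


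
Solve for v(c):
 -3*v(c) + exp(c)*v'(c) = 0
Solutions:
 v(c) = C1*exp(-3*exp(-c))


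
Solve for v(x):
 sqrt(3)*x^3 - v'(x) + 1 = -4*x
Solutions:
 v(x) = C1 + sqrt(3)*x^4/4 + 2*x^2 + x


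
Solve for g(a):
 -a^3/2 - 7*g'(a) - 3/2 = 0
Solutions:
 g(a) = C1 - a^4/56 - 3*a/14


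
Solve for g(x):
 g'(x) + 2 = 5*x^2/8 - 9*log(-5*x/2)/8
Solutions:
 g(x) = C1 + 5*x^3/24 - 9*x*log(-x)/8 + x*(-9*log(5) - 7 + 9*log(2))/8


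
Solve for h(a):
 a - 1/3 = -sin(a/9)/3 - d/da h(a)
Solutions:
 h(a) = C1 - a^2/2 + a/3 + 3*cos(a/9)


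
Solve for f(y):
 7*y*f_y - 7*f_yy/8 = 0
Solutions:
 f(y) = C1 + C2*erfi(2*y)


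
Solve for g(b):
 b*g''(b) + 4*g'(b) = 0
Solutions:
 g(b) = C1 + C2/b^3


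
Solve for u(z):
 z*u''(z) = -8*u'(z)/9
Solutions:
 u(z) = C1 + C2*z^(1/9)


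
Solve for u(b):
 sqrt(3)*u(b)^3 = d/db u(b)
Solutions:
 u(b) = -sqrt(2)*sqrt(-1/(C1 + sqrt(3)*b))/2
 u(b) = sqrt(2)*sqrt(-1/(C1 + sqrt(3)*b))/2


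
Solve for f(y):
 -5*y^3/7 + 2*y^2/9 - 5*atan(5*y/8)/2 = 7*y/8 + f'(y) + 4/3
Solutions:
 f(y) = C1 - 5*y^4/28 + 2*y^3/27 - 7*y^2/16 - 5*y*atan(5*y/8)/2 - 4*y/3 + 2*log(25*y^2 + 64)


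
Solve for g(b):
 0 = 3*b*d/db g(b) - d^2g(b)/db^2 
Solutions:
 g(b) = C1 + C2*erfi(sqrt(6)*b/2)


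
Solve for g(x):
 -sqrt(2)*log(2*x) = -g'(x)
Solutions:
 g(x) = C1 + sqrt(2)*x*log(x) - sqrt(2)*x + sqrt(2)*x*log(2)


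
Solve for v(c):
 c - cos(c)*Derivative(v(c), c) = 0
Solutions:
 v(c) = C1 + Integral(c/cos(c), c)


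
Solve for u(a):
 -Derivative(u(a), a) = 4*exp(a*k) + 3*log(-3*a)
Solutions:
 u(a) = C1 - 3*a*log(-a) + 3*a*(1 - log(3)) + Piecewise((-4*exp(a*k)/k, Ne(k, 0)), (-4*a, True))


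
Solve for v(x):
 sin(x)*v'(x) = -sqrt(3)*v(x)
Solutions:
 v(x) = C1*(cos(x) + 1)^(sqrt(3)/2)/(cos(x) - 1)^(sqrt(3)/2)


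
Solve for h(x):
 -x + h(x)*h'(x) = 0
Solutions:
 h(x) = -sqrt(C1 + x^2)
 h(x) = sqrt(C1 + x^2)


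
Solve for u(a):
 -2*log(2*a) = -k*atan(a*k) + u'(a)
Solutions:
 u(a) = C1 - 2*a*log(a) - 2*a*log(2) + 2*a + k*Piecewise((a*atan(a*k) - log(a^2*k^2 + 1)/(2*k), Ne(k, 0)), (0, True))


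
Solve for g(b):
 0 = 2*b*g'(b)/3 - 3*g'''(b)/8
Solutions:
 g(b) = C1 + Integral(C2*airyai(2*6^(1/3)*b/3) + C3*airybi(2*6^(1/3)*b/3), b)


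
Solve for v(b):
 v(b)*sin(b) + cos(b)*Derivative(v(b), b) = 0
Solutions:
 v(b) = C1*cos(b)


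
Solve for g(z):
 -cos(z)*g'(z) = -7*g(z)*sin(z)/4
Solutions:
 g(z) = C1/cos(z)^(7/4)


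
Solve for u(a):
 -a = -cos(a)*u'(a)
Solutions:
 u(a) = C1 + Integral(a/cos(a), a)


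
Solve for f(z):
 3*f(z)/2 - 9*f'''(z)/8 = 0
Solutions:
 f(z) = C3*exp(6^(2/3)*z/3) + (C1*sin(2^(2/3)*3^(1/6)*z/2) + C2*cos(2^(2/3)*3^(1/6)*z/2))*exp(-6^(2/3)*z/6)


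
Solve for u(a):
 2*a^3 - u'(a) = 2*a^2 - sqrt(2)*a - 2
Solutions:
 u(a) = C1 + a^4/2 - 2*a^3/3 + sqrt(2)*a^2/2 + 2*a


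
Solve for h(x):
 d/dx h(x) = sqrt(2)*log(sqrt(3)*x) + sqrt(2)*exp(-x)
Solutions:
 h(x) = C1 + sqrt(2)*x*log(x) + sqrt(2)*x*(-1 + log(3)/2) - sqrt(2)*exp(-x)


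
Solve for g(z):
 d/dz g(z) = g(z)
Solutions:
 g(z) = C1*exp(z)


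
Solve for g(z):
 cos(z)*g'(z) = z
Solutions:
 g(z) = C1 + Integral(z/cos(z), z)


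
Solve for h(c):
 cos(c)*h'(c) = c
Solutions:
 h(c) = C1 + Integral(c/cos(c), c)


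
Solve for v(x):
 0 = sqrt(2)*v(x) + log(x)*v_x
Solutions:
 v(x) = C1*exp(-sqrt(2)*li(x))


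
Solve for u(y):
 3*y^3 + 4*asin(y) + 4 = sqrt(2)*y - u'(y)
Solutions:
 u(y) = C1 - 3*y^4/4 + sqrt(2)*y^2/2 - 4*y*asin(y) - 4*y - 4*sqrt(1 - y^2)


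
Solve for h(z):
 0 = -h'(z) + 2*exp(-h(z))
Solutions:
 h(z) = log(C1 + 2*z)


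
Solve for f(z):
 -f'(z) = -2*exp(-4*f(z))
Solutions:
 f(z) = log(-I*(C1 + 8*z)^(1/4))
 f(z) = log(I*(C1 + 8*z)^(1/4))
 f(z) = log(-(C1 + 8*z)^(1/4))
 f(z) = log(C1 + 8*z)/4


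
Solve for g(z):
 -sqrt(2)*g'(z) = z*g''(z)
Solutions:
 g(z) = C1 + C2*z^(1 - sqrt(2))


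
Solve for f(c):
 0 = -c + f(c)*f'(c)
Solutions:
 f(c) = -sqrt(C1 + c^2)
 f(c) = sqrt(C1 + c^2)


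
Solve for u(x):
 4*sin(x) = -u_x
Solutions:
 u(x) = C1 + 4*cos(x)


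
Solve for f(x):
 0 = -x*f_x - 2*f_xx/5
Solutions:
 f(x) = C1 + C2*erf(sqrt(5)*x/2)


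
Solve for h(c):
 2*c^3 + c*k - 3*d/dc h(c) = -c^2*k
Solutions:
 h(c) = C1 + c^4/6 + c^3*k/9 + c^2*k/6


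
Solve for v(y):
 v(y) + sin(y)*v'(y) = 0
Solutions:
 v(y) = C1*sqrt(cos(y) + 1)/sqrt(cos(y) - 1)


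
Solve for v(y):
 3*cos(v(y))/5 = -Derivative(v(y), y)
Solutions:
 3*y/5 - log(sin(v(y)) - 1)/2 + log(sin(v(y)) + 1)/2 = C1


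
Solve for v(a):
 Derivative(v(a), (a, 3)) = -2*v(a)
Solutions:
 v(a) = C3*exp(-2^(1/3)*a) + (C1*sin(2^(1/3)*sqrt(3)*a/2) + C2*cos(2^(1/3)*sqrt(3)*a/2))*exp(2^(1/3)*a/2)


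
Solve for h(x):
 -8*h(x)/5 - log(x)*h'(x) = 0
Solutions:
 h(x) = C1*exp(-8*li(x)/5)


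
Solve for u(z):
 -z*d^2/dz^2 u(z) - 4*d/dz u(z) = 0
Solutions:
 u(z) = C1 + C2/z^3


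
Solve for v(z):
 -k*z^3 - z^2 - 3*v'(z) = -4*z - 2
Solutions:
 v(z) = C1 - k*z^4/12 - z^3/9 + 2*z^2/3 + 2*z/3


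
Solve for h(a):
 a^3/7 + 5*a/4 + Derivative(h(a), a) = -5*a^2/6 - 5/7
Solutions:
 h(a) = C1 - a^4/28 - 5*a^3/18 - 5*a^2/8 - 5*a/7


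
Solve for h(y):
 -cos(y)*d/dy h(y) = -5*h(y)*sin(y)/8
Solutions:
 h(y) = C1/cos(y)^(5/8)


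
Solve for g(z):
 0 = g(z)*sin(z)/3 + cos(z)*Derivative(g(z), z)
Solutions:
 g(z) = C1*cos(z)^(1/3)


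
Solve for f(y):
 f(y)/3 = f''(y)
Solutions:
 f(y) = C1*exp(-sqrt(3)*y/3) + C2*exp(sqrt(3)*y/3)


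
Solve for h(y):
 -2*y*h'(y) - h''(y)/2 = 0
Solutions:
 h(y) = C1 + C2*erf(sqrt(2)*y)


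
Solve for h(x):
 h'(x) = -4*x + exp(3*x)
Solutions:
 h(x) = C1 - 2*x^2 + exp(3*x)/3


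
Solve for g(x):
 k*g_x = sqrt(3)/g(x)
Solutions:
 g(x) = -sqrt(C1 + 2*sqrt(3)*x/k)
 g(x) = sqrt(C1 + 2*sqrt(3)*x/k)


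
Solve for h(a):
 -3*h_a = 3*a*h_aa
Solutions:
 h(a) = C1 + C2*log(a)


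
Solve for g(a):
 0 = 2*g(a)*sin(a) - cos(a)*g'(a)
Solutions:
 g(a) = C1/cos(a)^2


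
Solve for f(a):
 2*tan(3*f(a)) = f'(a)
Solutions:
 f(a) = -asin(C1*exp(6*a))/3 + pi/3
 f(a) = asin(C1*exp(6*a))/3


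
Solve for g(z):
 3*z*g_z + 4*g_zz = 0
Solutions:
 g(z) = C1 + C2*erf(sqrt(6)*z/4)


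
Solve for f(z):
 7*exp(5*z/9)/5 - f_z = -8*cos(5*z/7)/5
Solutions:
 f(z) = C1 + 63*exp(5*z/9)/25 + 56*sin(5*z/7)/25


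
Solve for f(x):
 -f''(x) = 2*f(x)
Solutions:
 f(x) = C1*sin(sqrt(2)*x) + C2*cos(sqrt(2)*x)


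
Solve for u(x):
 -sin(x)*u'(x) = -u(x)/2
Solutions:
 u(x) = C1*(cos(x) - 1)^(1/4)/(cos(x) + 1)^(1/4)


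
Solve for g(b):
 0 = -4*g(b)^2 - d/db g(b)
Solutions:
 g(b) = 1/(C1 + 4*b)


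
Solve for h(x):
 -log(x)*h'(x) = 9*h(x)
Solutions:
 h(x) = C1*exp(-9*li(x))


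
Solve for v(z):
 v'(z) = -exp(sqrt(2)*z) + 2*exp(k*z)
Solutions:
 v(z) = C1 - sqrt(2)*exp(sqrt(2)*z)/2 + 2*exp(k*z)/k


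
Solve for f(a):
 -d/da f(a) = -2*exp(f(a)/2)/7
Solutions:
 f(a) = 2*log(-1/(C1 + 2*a)) + 2*log(14)


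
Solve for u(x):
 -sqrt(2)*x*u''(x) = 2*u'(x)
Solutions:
 u(x) = C1 + C2*x^(1 - sqrt(2))


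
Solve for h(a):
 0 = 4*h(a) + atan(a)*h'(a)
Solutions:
 h(a) = C1*exp(-4*Integral(1/atan(a), a))


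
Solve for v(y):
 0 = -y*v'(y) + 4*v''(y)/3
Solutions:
 v(y) = C1 + C2*erfi(sqrt(6)*y/4)


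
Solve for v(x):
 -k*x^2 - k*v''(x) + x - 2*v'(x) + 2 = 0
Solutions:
 v(x) = C1 + C2*exp(-2*x/k) - k^3*x/4 + k^2*x^2/4 - k*x^3/6 - k*x/4 + x^2/4 + x


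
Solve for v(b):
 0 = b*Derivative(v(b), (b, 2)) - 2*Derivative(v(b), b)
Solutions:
 v(b) = C1 + C2*b^3


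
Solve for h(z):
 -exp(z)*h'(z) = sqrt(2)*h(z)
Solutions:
 h(z) = C1*exp(sqrt(2)*exp(-z))


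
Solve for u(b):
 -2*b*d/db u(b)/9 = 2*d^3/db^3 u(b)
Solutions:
 u(b) = C1 + Integral(C2*airyai(-3^(1/3)*b/3) + C3*airybi(-3^(1/3)*b/3), b)


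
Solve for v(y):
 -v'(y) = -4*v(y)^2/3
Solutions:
 v(y) = -3/(C1 + 4*y)


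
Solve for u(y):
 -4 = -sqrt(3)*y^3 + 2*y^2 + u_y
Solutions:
 u(y) = C1 + sqrt(3)*y^4/4 - 2*y^3/3 - 4*y


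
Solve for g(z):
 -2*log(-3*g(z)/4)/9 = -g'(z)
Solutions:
 -9*Integral(1/(log(-_y) - 2*log(2) + log(3)), (_y, g(z)))/2 = C1 - z


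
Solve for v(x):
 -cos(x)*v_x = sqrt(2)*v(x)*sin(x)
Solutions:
 v(x) = C1*cos(x)^(sqrt(2))


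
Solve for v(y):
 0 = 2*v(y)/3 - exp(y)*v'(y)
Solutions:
 v(y) = C1*exp(-2*exp(-y)/3)


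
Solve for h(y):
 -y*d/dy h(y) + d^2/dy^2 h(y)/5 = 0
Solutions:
 h(y) = C1 + C2*erfi(sqrt(10)*y/2)


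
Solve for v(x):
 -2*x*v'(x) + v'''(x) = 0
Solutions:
 v(x) = C1 + Integral(C2*airyai(2^(1/3)*x) + C3*airybi(2^(1/3)*x), x)


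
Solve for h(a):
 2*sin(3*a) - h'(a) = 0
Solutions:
 h(a) = C1 - 2*cos(3*a)/3


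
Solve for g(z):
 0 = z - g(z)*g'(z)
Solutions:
 g(z) = -sqrt(C1 + z^2)
 g(z) = sqrt(C1 + z^2)


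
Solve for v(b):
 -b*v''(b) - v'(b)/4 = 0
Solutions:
 v(b) = C1 + C2*b^(3/4)


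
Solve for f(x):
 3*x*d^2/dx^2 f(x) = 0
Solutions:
 f(x) = C1 + C2*x


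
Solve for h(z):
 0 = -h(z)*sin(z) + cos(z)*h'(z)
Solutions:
 h(z) = C1/cos(z)


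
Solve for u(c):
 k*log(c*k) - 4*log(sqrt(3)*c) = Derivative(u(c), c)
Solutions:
 u(c) = C1 + c*(k - 4)*log(c) + c*(k*log(k) - k - 2*log(3) + 4)


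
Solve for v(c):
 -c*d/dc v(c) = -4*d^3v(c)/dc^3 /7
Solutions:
 v(c) = C1 + Integral(C2*airyai(14^(1/3)*c/2) + C3*airybi(14^(1/3)*c/2), c)


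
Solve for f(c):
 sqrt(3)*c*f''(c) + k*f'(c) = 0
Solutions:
 f(c) = C1 + c^(-sqrt(3)*re(k)/3 + 1)*(C2*sin(sqrt(3)*log(c)*Abs(im(k))/3) + C3*cos(sqrt(3)*log(c)*im(k)/3))


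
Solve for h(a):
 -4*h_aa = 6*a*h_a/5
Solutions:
 h(a) = C1 + C2*erf(sqrt(15)*a/10)


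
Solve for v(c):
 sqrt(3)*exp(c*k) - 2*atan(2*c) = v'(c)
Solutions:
 v(c) = C1 - 2*c*atan(2*c) + sqrt(3)*Piecewise((exp(c*k)/k, Ne(k, 0)), (c, True)) + log(4*c^2 + 1)/2


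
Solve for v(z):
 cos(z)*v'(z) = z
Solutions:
 v(z) = C1 + Integral(z/cos(z), z)


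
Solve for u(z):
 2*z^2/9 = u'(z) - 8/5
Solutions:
 u(z) = C1 + 2*z^3/27 + 8*z/5


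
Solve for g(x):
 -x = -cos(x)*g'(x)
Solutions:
 g(x) = C1 + Integral(x/cos(x), x)


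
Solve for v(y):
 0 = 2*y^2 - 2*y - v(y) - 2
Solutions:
 v(y) = 2*y^2 - 2*y - 2


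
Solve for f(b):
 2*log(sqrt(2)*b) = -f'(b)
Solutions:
 f(b) = C1 - 2*b*log(b) - b*log(2) + 2*b


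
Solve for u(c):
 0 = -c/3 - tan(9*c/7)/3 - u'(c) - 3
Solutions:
 u(c) = C1 - c^2/6 - 3*c + 7*log(cos(9*c/7))/27


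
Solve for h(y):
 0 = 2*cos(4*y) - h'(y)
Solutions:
 h(y) = C1 + sin(4*y)/2


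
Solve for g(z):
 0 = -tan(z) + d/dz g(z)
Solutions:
 g(z) = C1 - log(cos(z))


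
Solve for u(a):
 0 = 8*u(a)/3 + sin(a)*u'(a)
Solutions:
 u(a) = C1*(cos(a) + 1)^(4/3)/(cos(a) - 1)^(4/3)


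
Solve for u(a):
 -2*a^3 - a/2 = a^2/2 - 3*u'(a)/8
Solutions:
 u(a) = C1 + 4*a^4/3 + 4*a^3/9 + 2*a^2/3


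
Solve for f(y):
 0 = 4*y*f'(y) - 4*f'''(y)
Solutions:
 f(y) = C1 + Integral(C2*airyai(y) + C3*airybi(y), y)


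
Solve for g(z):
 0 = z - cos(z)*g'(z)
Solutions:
 g(z) = C1 + Integral(z/cos(z), z)


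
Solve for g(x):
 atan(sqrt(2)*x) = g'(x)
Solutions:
 g(x) = C1 + x*atan(sqrt(2)*x) - sqrt(2)*log(2*x^2 + 1)/4


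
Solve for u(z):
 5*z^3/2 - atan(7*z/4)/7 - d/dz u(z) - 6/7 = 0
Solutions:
 u(z) = C1 + 5*z^4/8 - z*atan(7*z/4)/7 - 6*z/7 + 2*log(49*z^2 + 16)/49


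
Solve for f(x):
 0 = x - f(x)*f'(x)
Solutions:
 f(x) = -sqrt(C1 + x^2)
 f(x) = sqrt(C1 + x^2)


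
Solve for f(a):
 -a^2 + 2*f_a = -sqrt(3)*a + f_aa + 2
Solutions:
 f(a) = C1 + C2*exp(2*a) + a^3/6 - sqrt(3)*a^2/4 + a^2/4 - sqrt(3)*a/4 + 5*a/4


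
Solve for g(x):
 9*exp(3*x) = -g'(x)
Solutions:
 g(x) = C1 - 3*exp(3*x)


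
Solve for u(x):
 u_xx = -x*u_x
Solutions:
 u(x) = C1 + C2*erf(sqrt(2)*x/2)


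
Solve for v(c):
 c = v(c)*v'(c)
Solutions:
 v(c) = -sqrt(C1 + c^2)
 v(c) = sqrt(C1 + c^2)


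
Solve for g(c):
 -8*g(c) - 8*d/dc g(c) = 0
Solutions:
 g(c) = C1*exp(-c)


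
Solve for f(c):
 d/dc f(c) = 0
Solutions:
 f(c) = C1


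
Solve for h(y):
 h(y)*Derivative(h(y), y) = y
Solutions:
 h(y) = -sqrt(C1 + y^2)
 h(y) = sqrt(C1 + y^2)


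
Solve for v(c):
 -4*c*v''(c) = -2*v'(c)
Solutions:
 v(c) = C1 + C2*c^(3/2)


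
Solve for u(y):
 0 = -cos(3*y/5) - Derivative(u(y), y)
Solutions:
 u(y) = C1 - 5*sin(3*y/5)/3


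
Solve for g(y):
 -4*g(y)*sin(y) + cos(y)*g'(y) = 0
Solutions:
 g(y) = C1/cos(y)^4


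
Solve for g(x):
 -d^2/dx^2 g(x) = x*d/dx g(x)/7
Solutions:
 g(x) = C1 + C2*erf(sqrt(14)*x/14)


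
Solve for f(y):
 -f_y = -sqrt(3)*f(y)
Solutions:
 f(y) = C1*exp(sqrt(3)*y)


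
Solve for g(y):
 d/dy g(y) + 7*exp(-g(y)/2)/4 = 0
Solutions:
 g(y) = 2*log(C1 - 7*y/8)


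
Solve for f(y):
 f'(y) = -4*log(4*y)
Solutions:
 f(y) = C1 - 4*y*log(y) - y*log(256) + 4*y


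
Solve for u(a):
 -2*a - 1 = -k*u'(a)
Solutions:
 u(a) = C1 + a^2/k + a/k


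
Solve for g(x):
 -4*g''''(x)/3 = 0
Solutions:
 g(x) = C1 + C2*x + C3*x^2 + C4*x^3


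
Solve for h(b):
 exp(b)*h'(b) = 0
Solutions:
 h(b) = C1


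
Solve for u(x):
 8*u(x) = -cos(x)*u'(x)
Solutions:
 u(x) = C1*(sin(x)^4 - 4*sin(x)^3 + 6*sin(x)^2 - 4*sin(x) + 1)/(sin(x)^4 + 4*sin(x)^3 + 6*sin(x)^2 + 4*sin(x) + 1)


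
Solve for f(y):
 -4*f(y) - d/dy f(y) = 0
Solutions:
 f(y) = C1*exp(-4*y)


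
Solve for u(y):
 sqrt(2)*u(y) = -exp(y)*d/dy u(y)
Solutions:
 u(y) = C1*exp(sqrt(2)*exp(-y))


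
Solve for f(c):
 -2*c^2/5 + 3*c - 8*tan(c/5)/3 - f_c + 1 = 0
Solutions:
 f(c) = C1 - 2*c^3/15 + 3*c^2/2 + c + 40*log(cos(c/5))/3


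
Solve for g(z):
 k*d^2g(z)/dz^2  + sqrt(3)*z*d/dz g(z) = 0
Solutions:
 g(z) = C1 + C2*sqrt(k)*erf(sqrt(2)*3^(1/4)*z*sqrt(1/k)/2)


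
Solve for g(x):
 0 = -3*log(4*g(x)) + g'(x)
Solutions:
 -Integral(1/(log(_y) + 2*log(2)), (_y, g(x)))/3 = C1 - x


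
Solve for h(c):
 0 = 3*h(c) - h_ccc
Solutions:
 h(c) = C3*exp(3^(1/3)*c) + (C1*sin(3^(5/6)*c/2) + C2*cos(3^(5/6)*c/2))*exp(-3^(1/3)*c/2)


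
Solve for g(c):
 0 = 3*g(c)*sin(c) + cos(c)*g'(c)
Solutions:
 g(c) = C1*cos(c)^3


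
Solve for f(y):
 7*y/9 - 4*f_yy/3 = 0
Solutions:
 f(y) = C1 + C2*y + 7*y^3/72


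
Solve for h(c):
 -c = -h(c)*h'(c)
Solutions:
 h(c) = -sqrt(C1 + c^2)
 h(c) = sqrt(C1 + c^2)


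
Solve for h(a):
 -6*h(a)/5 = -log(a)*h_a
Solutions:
 h(a) = C1*exp(6*li(a)/5)


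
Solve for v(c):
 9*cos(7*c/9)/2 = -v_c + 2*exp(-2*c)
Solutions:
 v(c) = C1 - 81*sin(7*c/9)/14 - exp(-2*c)


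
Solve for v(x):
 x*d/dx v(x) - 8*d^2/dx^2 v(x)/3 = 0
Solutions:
 v(x) = C1 + C2*erfi(sqrt(3)*x/4)


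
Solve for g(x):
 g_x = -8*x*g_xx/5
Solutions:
 g(x) = C1 + C2*x^(3/8)


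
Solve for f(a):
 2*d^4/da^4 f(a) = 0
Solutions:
 f(a) = C1 + C2*a + C3*a^2 + C4*a^3


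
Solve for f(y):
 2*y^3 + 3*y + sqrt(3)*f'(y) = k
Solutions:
 f(y) = C1 + sqrt(3)*k*y/3 - sqrt(3)*y^4/6 - sqrt(3)*y^2/2


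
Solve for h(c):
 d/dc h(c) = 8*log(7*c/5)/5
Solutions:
 h(c) = C1 + 8*c*log(c)/5 - 8*c*log(5)/5 - 8*c/5 + 8*c*log(7)/5


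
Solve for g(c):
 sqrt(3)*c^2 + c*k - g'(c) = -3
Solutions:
 g(c) = C1 + sqrt(3)*c^3/3 + c^2*k/2 + 3*c


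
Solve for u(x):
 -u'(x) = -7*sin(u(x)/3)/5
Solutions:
 -7*x/5 + 3*log(cos(u(x)/3) - 1)/2 - 3*log(cos(u(x)/3) + 1)/2 = C1


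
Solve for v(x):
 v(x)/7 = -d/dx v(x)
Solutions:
 v(x) = C1*exp(-x/7)


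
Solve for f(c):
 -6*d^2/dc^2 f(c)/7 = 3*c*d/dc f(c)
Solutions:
 f(c) = C1 + C2*erf(sqrt(7)*c/2)


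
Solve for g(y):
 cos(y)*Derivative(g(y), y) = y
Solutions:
 g(y) = C1 + Integral(y/cos(y), y)


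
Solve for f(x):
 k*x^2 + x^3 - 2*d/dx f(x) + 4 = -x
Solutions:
 f(x) = C1 + k*x^3/6 + x^4/8 + x^2/4 + 2*x


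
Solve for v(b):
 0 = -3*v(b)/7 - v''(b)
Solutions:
 v(b) = C1*sin(sqrt(21)*b/7) + C2*cos(sqrt(21)*b/7)


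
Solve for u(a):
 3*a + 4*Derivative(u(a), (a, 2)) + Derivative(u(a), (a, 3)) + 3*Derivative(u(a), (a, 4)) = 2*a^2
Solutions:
 u(a) = C1 + C2*a + a^4/24 - a^3/6 - a^2/4 + (C3*sin(sqrt(47)*a/6) + C4*cos(sqrt(47)*a/6))*exp(-a/6)


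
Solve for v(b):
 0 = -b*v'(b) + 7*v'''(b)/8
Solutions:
 v(b) = C1 + Integral(C2*airyai(2*7^(2/3)*b/7) + C3*airybi(2*7^(2/3)*b/7), b)


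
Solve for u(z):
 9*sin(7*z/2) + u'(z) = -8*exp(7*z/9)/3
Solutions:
 u(z) = C1 - 24*exp(7*z/9)/7 + 18*cos(7*z/2)/7


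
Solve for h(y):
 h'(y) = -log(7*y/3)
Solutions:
 h(y) = C1 - y*log(y) + y*log(3/7) + y


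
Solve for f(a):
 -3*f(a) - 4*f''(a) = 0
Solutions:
 f(a) = C1*sin(sqrt(3)*a/2) + C2*cos(sqrt(3)*a/2)


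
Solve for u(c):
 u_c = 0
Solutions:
 u(c) = C1


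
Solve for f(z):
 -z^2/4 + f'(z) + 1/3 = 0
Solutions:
 f(z) = C1 + z^3/12 - z/3


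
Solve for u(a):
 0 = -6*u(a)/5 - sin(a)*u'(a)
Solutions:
 u(a) = C1*(cos(a) + 1)^(3/5)/(cos(a) - 1)^(3/5)


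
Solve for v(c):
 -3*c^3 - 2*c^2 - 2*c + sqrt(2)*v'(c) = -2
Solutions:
 v(c) = C1 + 3*sqrt(2)*c^4/8 + sqrt(2)*c^3/3 + sqrt(2)*c^2/2 - sqrt(2)*c


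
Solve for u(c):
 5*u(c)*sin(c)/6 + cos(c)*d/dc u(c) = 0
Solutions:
 u(c) = C1*cos(c)^(5/6)


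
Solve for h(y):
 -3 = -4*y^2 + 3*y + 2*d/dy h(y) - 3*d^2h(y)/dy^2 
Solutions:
 h(y) = C1 + C2*exp(2*y/3) + 2*y^3/3 + 9*y^2/4 + 21*y/4


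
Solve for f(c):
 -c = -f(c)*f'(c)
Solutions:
 f(c) = -sqrt(C1 + c^2)
 f(c) = sqrt(C1 + c^2)


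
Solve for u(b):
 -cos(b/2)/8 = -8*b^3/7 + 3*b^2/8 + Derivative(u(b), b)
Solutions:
 u(b) = C1 + 2*b^4/7 - b^3/8 - sin(b/2)/4


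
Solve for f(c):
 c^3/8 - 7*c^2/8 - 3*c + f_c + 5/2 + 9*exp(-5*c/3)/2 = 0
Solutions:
 f(c) = C1 - c^4/32 + 7*c^3/24 + 3*c^2/2 - 5*c/2 + 27*exp(-5*c/3)/10


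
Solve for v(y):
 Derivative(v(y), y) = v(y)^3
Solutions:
 v(y) = -sqrt(2)*sqrt(-1/(C1 + y))/2
 v(y) = sqrt(2)*sqrt(-1/(C1 + y))/2


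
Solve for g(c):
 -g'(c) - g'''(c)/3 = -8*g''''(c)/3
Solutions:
 g(c) = C1 + C2*exp(c*(-(72*sqrt(1297) + 2593)^(1/3) - 1/(72*sqrt(1297) + 2593)^(1/3) + 2)/48)*sin(sqrt(3)*c*(-(72*sqrt(1297) + 2593)^(1/3) + (72*sqrt(1297) + 2593)^(-1/3))/48) + C3*exp(c*(-(72*sqrt(1297) + 2593)^(1/3) - 1/(72*sqrt(1297) + 2593)^(1/3) + 2)/48)*cos(sqrt(3)*c*(-(72*sqrt(1297) + 2593)^(1/3) + (72*sqrt(1297) + 2593)^(-1/3))/48) + C4*exp(c*((72*sqrt(1297) + 2593)^(-1/3) + 1 + (72*sqrt(1297) + 2593)^(1/3))/24)


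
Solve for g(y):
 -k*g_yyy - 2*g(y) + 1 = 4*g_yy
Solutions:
 g(y) = C1*exp(-y*((sqrt(((27 + 64/k^2)^2 - 4096/k^4)/k^2) + 27/k + 64/k^3)^(1/3) + 4/k + 16/(k^2*(sqrt(((27 + 64/k^2)^2 - 4096/k^4)/k^2) + 27/k + 64/k^3)^(1/3)))/3) + C2*exp(y*((sqrt(((27 + 64/k^2)^2 - 4096/k^4)/k^2) + 27/k + 64/k^3)^(1/3) - sqrt(3)*I*(sqrt(((27 + 64/k^2)^2 - 4096/k^4)/k^2) + 27/k + 64/k^3)^(1/3) - 8/k - 64/(k^2*(-1 + sqrt(3)*I)*(sqrt(((27 + 64/k^2)^2 - 4096/k^4)/k^2) + 27/k + 64/k^3)^(1/3)))/6) + C3*exp(y*((sqrt(((27 + 64/k^2)^2 - 4096/k^4)/k^2) + 27/k + 64/k^3)^(1/3) + sqrt(3)*I*(sqrt(((27 + 64/k^2)^2 - 4096/k^4)/k^2) + 27/k + 64/k^3)^(1/3) - 8/k + 64/(k^2*(1 + sqrt(3)*I)*(sqrt(((27 + 64/k^2)^2 - 4096/k^4)/k^2) + 27/k + 64/k^3)^(1/3)))/6) + 1/2


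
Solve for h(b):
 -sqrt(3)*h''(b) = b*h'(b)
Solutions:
 h(b) = C1 + C2*erf(sqrt(2)*3^(3/4)*b/6)
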